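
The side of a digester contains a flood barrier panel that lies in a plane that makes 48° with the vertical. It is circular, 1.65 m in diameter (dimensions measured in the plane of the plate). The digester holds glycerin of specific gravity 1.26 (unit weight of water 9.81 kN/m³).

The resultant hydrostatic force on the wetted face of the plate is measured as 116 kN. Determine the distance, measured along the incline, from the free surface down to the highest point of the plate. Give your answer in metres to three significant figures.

y_top ≈ 5.73 m

γ = 1.26 × 9.81 = 12.3606 kN/m³.
A = π(0.825)² = 2.13825 m².
From F = γ·h_c·A, the centroid depth is h_c = 116/(12.3606 × 2.13825) = 4.38894 m.
The plate makes 48° with the vertical, i.e. θ = 90° − 48° = 42° to the horizontal. Measuring y along the incline from the free-surface line, vertical depth h = y·sinθ with sinθ = 0.669131.
Along the incline, y_c = h_c/sinθ = 4.38894/0.669131 = 6.55916 m.
The centroid is at the centre, 0.825 m below the top of the plate, so the highest point sits at y_top = 6.55916 − 0.825 = 5.73416 m along the incline.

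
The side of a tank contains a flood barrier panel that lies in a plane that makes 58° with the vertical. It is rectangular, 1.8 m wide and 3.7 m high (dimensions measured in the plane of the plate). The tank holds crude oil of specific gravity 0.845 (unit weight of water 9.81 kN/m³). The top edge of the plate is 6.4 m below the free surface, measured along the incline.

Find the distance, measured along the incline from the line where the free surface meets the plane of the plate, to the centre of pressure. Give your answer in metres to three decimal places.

y_p = 8.388 m

γ = 0.845 × 9.81 = 8.28945 kN/m³.
The plate makes 58° with the vertical, i.e. θ = 90° − 58° = 32° to the horizontal. Measuring y along the incline from the free-surface line, vertical depth h = y·sinθ with sinθ = 0.529919.
The centroid lies 3.7/2 = 1.85 m below the top edge, so y_c = 6.4 + 1.85 = 8.25 m and h_c = 8.25 × 0.529919 = 4.37183 m.
A = 1.8 × 3.7 = 6.66 m².
Resultant F = γ·h_c·A = 8.28945 × 4.37183 × 6.66 = 241.359 kN.
I_c = b·h³/12 = 1.8 × 3.7³/12 = 7.59795 m⁴.
Centre of pressure: y_p = y_c + I_c/(y_c·A) = 8.25 + 7.59795/(8.25 × 6.66) = 8.25 + 0.138283 = 8.38828 m along the plane.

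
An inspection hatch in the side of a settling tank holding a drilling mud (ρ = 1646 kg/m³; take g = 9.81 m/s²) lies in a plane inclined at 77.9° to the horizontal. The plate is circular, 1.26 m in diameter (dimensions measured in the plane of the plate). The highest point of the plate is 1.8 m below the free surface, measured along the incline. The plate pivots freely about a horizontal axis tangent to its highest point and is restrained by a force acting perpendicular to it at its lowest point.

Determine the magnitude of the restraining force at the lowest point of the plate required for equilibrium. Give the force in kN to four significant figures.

γ = ρg = 1646 × 9.81 / 1000 = 16.14726 kN/m³.
Let θ = 77.9° be the plate's angle to the horizontal; measure y along the incline from where the plane meets the free surface. Vertical depth h = y·sinθ with sinθ = 0.977783.
The centroid is at the centre, 0.63 m below the top of the plate, so y_c = 1.8 + 0.63 = 2.43 m and h_c = 2.43 × 0.977783 = 2.37601 m.
A = π(0.63)² = 1.2469 m².
Resultant F = γ·h_c·A = 16.14726 × 2.37601 × 1.2469 = 47.8386 kN.
I_c = πr⁴/4 = π × 0.63⁴/4 = 0.123723 m⁴.
Centre of pressure: y_p = y_c + I_c/(y_c·A) = 2.43 + 0.123723/(2.43 × 1.2469) = 2.43 + 0.0408331 = 2.47083 m along the plane.
The resultant acts 0.63 + 0.0408331 = 0.670833 m (along the plate) below the hinge at the top edge, so the moment about the hinge is M = F × 0.670833 = 47.8386 × 0.670833 = 32.0917 kN·m.
A normal force at the bottom, 1.26 m from the hinge, must supply this moment: P = 32.0917/1.26 = 25.4696 kN.

P ≈ 25.47 kN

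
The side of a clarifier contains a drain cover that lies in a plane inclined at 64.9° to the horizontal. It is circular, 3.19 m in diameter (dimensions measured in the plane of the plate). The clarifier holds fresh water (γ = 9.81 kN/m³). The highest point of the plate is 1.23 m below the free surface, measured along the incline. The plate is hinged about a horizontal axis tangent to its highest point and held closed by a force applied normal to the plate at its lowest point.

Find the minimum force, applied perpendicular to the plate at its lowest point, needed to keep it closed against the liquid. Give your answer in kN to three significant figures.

γ = 9.81 kN/m³.
Let θ = 64.9° be the plate's angle to the horizontal; measure y along the incline from where the plane meets the free surface. Vertical depth h = y·sinθ with sinθ = 0.905569.
The centroid is at the centre, 1.595 m below the top of the plate, so y_c = 1.23 + 1.595 = 2.825 m and h_c = 2.825 × 0.905569 = 2.55823 m.
A = π(1.595)² = 7.99229 m².
Resultant F = γ·h_c·A = 9.81 × 2.55823 × 7.99229 = 200.576 kN.
I_c = πr⁴/4 = π × 1.595⁴/4 = 5.08315 m⁴.
Centre of pressure: y_p = y_c + I_c/(y_c·A) = 2.825 + 5.08315/(2.825 × 7.99229) = 2.825 + 0.225135 = 3.05014 m along the plane.
The resultant acts 1.595 + 0.225135 = 1.82014 m (along the plate) below the hinge at the top edge, so the moment about the hinge is M = F × 1.82014 = 200.576 × 1.82014 = 365.076 kN·m.
A normal force at the bottom, 3.19 m from the hinge, must supply this moment: P = 365.076/3.19 = 114.444 kN.

P ≈ 114 kN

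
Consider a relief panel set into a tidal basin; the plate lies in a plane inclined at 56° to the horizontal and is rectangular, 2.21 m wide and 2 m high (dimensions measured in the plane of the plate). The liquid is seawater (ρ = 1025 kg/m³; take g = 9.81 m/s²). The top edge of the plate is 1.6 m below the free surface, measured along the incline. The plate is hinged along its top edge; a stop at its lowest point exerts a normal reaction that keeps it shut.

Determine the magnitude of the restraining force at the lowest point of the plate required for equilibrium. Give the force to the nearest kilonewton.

γ = ρg = 1025 × 9.81 / 1000 = 10.05525 kN/m³.
Let θ = 56° be the plate's angle to the horizontal; measure y along the incline from where the plane meets the free surface. Vertical depth h = y·sinθ with sinθ = 0.829038.
The centroid lies 2/2 = 1 m below the top edge, so y_c = 1.6 + 1 = 2.6 m and h_c = 2.6 × 0.829038 = 2.1555 m.
A = 2.21 × 2 = 4.42 m².
Resultant F = γ·h_c·A = 10.05525 × 2.1555 × 4.42 = 95.7995 kN.
I_c = b·h³/12 = 2.21 × 2³/12 = 1.47333 m⁴.
Centre of pressure: y_p = y_c + I_c/(y_c·A) = 2.6 + 1.47333/(2.6 × 4.42) = 2.6 + 0.128205 = 2.7282 m along the plane.
The resultant acts 1 + 0.128205 = 1.1282 m (along the plate) below the hinge at the top edge, so the moment about the hinge is M = F × 1.1282 = 95.7995 × 1.1282 = 108.081 kN·m.
A normal force at the bottom, 2 m from the hinge, must supply this moment: P = 108.081/2 = 54.0405 kN.

P ≈ 54 kN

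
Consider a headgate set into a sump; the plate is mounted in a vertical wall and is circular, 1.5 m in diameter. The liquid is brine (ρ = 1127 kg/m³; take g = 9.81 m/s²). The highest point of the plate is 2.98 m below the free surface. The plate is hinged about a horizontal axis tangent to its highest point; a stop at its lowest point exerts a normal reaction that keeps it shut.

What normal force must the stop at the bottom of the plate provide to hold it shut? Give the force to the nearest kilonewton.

P ≈ 38 kN

γ = ρg = 1127 × 9.81 / 1000 = 11.05587 kN/m³.
The centroid is at the centre, 0.75 m below the top of the plate, so the centroid depth is h_c = 2.98 + 0.75 = 3.73 m.
A = π(0.75)² = 1.76715 m².
Resultant F = γ·h_c·A = 11.05587 × 3.73 × 1.76715 = 72.8744 kN.
I_c = πr⁴/4 = π × 0.75⁴/4 = 0.248505 m⁴.
Centre of pressure: y_p = y_c + I_c/(y_c·A) = 3.73 + 0.248505/(3.73 × 1.76715) = 3.73 + 0.037701 = 3.7677 m along the plane.
The resultant acts 0.75 + 0.037701 = 0.787701 m (along the plate) below the hinge at the top edge, so the moment about the hinge is M = F × 0.787701 = 72.8744 × 0.787701 = 57.4032 kN·m.
A normal force at the bottom, 1.5 m from the hinge, must supply this moment: P = 57.4032/1.5 = 38.2688 kN.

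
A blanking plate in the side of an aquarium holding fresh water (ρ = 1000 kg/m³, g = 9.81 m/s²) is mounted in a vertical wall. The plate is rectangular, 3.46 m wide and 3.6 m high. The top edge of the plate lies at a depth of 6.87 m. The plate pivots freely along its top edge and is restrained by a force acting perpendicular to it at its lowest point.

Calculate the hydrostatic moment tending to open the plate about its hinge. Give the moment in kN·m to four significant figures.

M ≈ 2039 kN·m

γ = ρg = 1000 × 9.81 = 9810 N/m³ = 9.81 kN/m³.
The centroid lies 3.6/2 = 1.8 m below the top edge, so the centroid depth is h_c = 6.87 + 1.8 = 8.67 m.
A = 3.46 × 3.6 = 12.456 m².
Resultant F = γ·h_c·A = 9.81 × 8.67 × 12.456 = 1059.42 kN.
I_c = b·h³/12 = 3.46 × 3.6³/12 = 13.4525 m⁴.
Centre of pressure: y_p = y_c + I_c/(y_c·A) = 8.67 + 13.4525/(8.67 × 12.456) = 8.67 + 0.124568 = 8.79457 m along the plane.
The resultant acts 1.8 + 0.124568 = 1.92457 m (along the plate) below the hinge at the top edge, so the moment about the hinge is M = F × 1.92457 = 1059.42 × 1.92457 = 2038.93 kN·m.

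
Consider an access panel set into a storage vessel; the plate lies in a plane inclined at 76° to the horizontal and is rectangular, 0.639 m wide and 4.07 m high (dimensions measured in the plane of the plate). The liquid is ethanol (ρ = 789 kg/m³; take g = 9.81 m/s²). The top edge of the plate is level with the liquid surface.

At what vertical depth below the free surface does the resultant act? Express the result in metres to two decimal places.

h_p = 2.63 m

γ = ρg = 789 × 9.81 / 1000 = 7.74009 kN/m³.
Let θ = 76° be the plate's angle to the horizontal; measure y along the incline from where the plane meets the free surface. Vertical depth h = y·sinθ with sinθ = 0.970296.
The centroid lies 4.07/2 = 2.035 m below the top edge, so y_c = 2.035 m and h_c = 2.035 × 0.970296 = 1.97455 m.
A = 0.639 × 4.07 = 2.60073 m².
Resultant F = γ·h_c·A = 7.74009 × 1.97455 × 2.60073 = 39.7475 kN.
I_c = b·h³/12 = 0.639 × 4.07³/12 = 3.59007 m⁴.
Centre of pressure: y_p = y_c + I_c/(y_c·A) = 2.035 + 3.59007/(2.035 × 2.60073) = 2.035 + 0.678333 = 2.71333 m along the plane.
Vertically, h_p = y_p·sinθ = 2.71333 × 0.970296 = 2.63273 m.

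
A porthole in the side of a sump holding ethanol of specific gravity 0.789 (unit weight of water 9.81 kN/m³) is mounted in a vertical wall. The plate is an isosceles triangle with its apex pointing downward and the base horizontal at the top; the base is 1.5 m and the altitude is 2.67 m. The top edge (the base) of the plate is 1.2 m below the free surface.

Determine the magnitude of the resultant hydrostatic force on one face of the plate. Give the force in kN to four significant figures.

γ = 0.789 × 9.81 = 7.74009 kN/m³.
With the apex down, the centroid sits h/3 = 2.67/3 = 0.89 m below the base (the top edge), so the centroid depth is h_c = 1.2 + 0.89 = 2.09 m.
A = ½ × 1.5 × 2.67 = 2.0025 m².
Resultant F = γ·h_c·A = 7.74009 × 2.09 × 2.0025 = 32.394 kN.

F ≈ 32.39 kN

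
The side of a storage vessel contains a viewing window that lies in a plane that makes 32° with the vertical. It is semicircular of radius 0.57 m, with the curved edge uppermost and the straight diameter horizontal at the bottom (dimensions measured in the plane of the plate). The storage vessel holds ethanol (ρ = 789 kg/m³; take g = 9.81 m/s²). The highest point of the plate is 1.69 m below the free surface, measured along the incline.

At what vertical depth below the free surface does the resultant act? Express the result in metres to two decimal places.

h_p = 1.72 m

γ = ρg = 789 × 9.81 / 1000 = 7.74009 kN/m³.
The plate makes 32° with the vertical, i.e. θ = 90° − 32° = 58° to the horizontal. Measuring y along the incline from the free-surface line, vertical depth h = y·sinθ with sinθ = 0.848048.
The centroid lies 4r/(3π) = 0.241916 m above the diameter, so r − 4r/(3π) = 0.57 − 0.241916 = 0.328084 m below the topmost point, so y_c = 1.69 + 0.328084 = 2.01808 m and h_c = 2.01808 × 0.848048 = 1.71143 m.
A = πr²/2 = π × 0.57²/2 = 0.510352 m².
Resultant F = γ·h_c·A = 7.74009 × 1.71143 × 0.510352 = 6.76044 kN.
I_c = (π/8 − 8/(9π))·r⁴ = 0.109757 × 0.57⁴ = 0.011586 m⁴.
Centre of pressure: y_p = y_c + I_c/(y_c·A) = 2.01808 + 0.011586/(2.01808 × 0.510352) = 2.01808 + 0.0112493 = 2.02933 m along the plane.
Vertically, h_p = y_p·sinθ = 2.02933 × 0.848048 = 1.72097 m.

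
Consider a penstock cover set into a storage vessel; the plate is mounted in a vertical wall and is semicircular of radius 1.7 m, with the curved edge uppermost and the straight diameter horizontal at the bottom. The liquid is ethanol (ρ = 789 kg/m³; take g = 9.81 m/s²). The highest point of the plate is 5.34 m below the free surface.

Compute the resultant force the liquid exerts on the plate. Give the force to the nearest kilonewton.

F ≈ 222 kN

γ = ρg = 789 × 9.81 / 1000 = 7.74009 kN/m³.
The centroid lies 4r/(3π) = 0.721502 m above the diameter, so r − 4r/(3π) = 1.7 − 0.721502 = 0.978498 m below the topmost point, so the centroid depth is h_c = 5.34 + 0.978498 = 6.3185 m.
A = πr²/2 = π × 1.7²/2 = 4.5396 m².
Resultant F = γ·h_c·A = 7.74009 × 6.3185 × 4.5396 = 222.013 kN.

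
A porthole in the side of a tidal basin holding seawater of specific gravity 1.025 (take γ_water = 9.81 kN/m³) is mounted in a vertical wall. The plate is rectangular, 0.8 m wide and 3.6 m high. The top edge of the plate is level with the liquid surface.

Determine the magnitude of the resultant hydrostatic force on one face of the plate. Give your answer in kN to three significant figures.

F ≈ 52.1 kN

γ = 1.025 × 9.81 = 10.05525 kN/m³.
The centroid lies 3.6/2 = 1.8 m below the top edge, so the centroid depth is h_c = 1.8 m.
A = 0.8 × 3.6 = 2.88 m².
Resultant F = γ·h_c·A = 10.05525 × 1.8 × 2.88 = 52.1264 kN.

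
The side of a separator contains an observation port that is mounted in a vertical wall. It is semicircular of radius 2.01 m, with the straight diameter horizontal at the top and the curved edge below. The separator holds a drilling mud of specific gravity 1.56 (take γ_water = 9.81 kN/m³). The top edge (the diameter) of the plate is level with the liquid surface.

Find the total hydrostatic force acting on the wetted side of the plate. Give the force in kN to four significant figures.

F ≈ 82.85 kN

γ = 1.56 × 9.81 = 15.3036 kN/m³.
The centroid of a semicircle lies 4r/(3π) = 0.85307 m from the diameter, here below the top edge, so the centroid depth is h_c = 0.85307 m.
A = πr²/2 = π × 2.01²/2 = 6.34617 m².
Resultant F = γ·h_c·A = 15.3036 × 0.85307 × 6.34617 = 82.8495 kN.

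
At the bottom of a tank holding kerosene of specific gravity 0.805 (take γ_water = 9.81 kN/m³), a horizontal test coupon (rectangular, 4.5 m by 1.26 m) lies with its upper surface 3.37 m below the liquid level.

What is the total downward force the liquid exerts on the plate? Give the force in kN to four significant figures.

F ≈ 150.9 kN

γ = 0.805 × 9.81 = 7.89705 kN/m³.
The plate is horizontal, so pressure is uniform at p = γ·h = 7.89705 × 3.37 = 26.6131 kN/m².
A = 4.5 × 1.26 = 5.67 m².
F = p·A = 26.6131 × 5.67 = 150.896 kN.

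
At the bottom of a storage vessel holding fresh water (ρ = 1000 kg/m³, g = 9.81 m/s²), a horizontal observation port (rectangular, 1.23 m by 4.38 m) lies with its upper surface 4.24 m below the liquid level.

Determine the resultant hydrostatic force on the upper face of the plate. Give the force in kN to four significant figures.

γ = ρg = 1000 × 9.81 = 9810 N/m³ = 9.81 kN/m³.
The plate is horizontal, so pressure is uniform at p = γ·h = 9.81 × 4.24 = 41.5944 kN/m².
A = 1.23 × 4.38 = 5.3874 m².
F = p·A = 41.5944 × 5.3874 = 224.086 kN.

F ≈ 224.1 kN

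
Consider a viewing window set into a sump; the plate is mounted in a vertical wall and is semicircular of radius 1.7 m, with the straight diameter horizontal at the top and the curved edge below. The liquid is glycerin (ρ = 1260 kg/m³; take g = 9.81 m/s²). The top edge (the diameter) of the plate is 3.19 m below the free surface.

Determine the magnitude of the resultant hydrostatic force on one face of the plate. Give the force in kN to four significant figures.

γ = ρg = 1260 × 9.81 / 1000 = 12.3606 kN/m³.
The centroid of a semicircle lies 4r/(3π) = 0.721502 m from the diameter, here below the top edge, so the centroid depth is h_c = 3.19 + 0.721502 = 3.9115 m.
A = πr²/2 = π × 1.7²/2 = 4.5396 m².
Resultant F = γ·h_c·A = 12.3606 × 3.9115 × 4.5396 = 219.483 kN.

F ≈ 219.5 kN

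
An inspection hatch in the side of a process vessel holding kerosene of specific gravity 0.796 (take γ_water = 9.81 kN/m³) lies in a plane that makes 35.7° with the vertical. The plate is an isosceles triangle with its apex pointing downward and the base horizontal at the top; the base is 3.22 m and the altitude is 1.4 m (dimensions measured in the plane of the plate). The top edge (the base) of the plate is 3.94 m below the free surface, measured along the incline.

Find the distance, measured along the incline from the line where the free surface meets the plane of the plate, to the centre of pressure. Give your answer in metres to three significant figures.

y_p = 4.43 m

γ = 0.796 × 9.81 = 7.80876 kN/m³.
The plate makes 35.7° with the vertical, i.e. θ = 90° − 35.7° = 54.3° to the horizontal. Measuring y along the incline from the free-surface line, vertical depth h = y·sinθ with sinθ = 0.812084.
With the apex down, the centroid sits h/3 = 1.4/3 = 0.466667 m below the base (the top edge), so y_c = 3.94 + 0.466667 = 4.40667 m and h_c = 4.40667 × 0.812084 = 3.57859 m.
A = ½ × 3.22 × 1.4 = 2.254 m².
Resultant F = γ·h_c·A = 7.80876 × 3.57859 × 2.254 = 62.9866 kN.
I_c = b·h³/36 = 3.22 × 1.4³/36 = 0.245436 m⁴.
Centre of pressure: y_p = y_c + I_c/(y_c·A) = 4.40667 + 0.245436/(4.40667 × 2.254) = 4.40667 + 0.0247101 = 4.43138 m along the plane.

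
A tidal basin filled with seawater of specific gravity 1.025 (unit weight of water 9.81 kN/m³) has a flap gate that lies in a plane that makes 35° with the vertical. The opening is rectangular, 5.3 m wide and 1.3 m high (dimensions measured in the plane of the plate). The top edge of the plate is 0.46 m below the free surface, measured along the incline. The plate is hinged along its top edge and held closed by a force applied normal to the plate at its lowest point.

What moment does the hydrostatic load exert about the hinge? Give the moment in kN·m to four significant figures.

M ≈ 48.94 kN·m

γ = 1.025 × 9.81 = 10.05525 kN/m³.
The plate makes 35° with the vertical, i.e. θ = 90° − 35° = 55° to the horizontal. Measuring y along the incline from the free-surface line, vertical depth h = y·sinθ with sinθ = 0.819152.
The centroid lies 1.3/2 = 0.65 m below the top edge, so y_c = 0.46 + 0.65 = 1.11 m and h_c = 1.11 × 0.819152 = 0.909259 m.
A = 5.3 × 1.3 = 6.89 m².
Resultant F = γ·h_c·A = 10.05525 × 0.909259 × 6.89 = 62.9941 kN.
I_c = b·h³/12 = 5.3 × 1.3³/12 = 0.970342 m⁴.
Centre of pressure: y_p = y_c + I_c/(y_c·A) = 1.11 + 0.970342/(1.11 × 6.89) = 1.11 + 0.126877 = 1.23688 m along the plane.
The resultant acts 0.65 + 0.126877 = 0.776877 m (along the plate) below the hinge at the top edge, so the moment about the hinge is M = F × 0.776877 = 62.9941 × 0.776877 = 48.9387 kN·m.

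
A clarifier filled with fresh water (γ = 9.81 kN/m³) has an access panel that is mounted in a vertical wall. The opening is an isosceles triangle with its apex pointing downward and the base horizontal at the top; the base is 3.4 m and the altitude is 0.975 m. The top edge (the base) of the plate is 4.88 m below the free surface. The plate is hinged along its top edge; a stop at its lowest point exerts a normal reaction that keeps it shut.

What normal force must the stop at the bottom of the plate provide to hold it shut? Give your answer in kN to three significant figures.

P ≈ 29.1 kN

γ = 9.81 kN/m³.
With the apex down, the centroid sits h/3 = 0.975/3 = 0.325 m below the base (the top edge), so the centroid depth is h_c = 4.88 + 0.325 = 5.205 m.
A = ½ × 3.4 × 0.975 = 1.6575 m².
Resultant F = γ·h_c·A = 9.81 × 5.205 × 1.6575 = 84.6337 kN.
I_c = b·h³/36 = 3.4 × 0.975³/36 = 0.0875367 m⁴.
Centre of pressure: y_p = y_c + I_c/(y_c·A) = 5.205 + 0.0875367/(5.205 × 1.6575) = 5.205 + 0.0101465 = 5.21515 m along the plane.
The resultant acts 0.325 + 0.0101465 = 0.335147 m (along the plate) below the hinge at the top edge, so the moment about the hinge is M = F × 0.335147 = 84.6337 × 0.335147 = 28.3647 kN·m.
A normal force at the bottom, 0.975 m from the hinge, must supply this moment: P = 28.3647/0.975 = 29.092 kN.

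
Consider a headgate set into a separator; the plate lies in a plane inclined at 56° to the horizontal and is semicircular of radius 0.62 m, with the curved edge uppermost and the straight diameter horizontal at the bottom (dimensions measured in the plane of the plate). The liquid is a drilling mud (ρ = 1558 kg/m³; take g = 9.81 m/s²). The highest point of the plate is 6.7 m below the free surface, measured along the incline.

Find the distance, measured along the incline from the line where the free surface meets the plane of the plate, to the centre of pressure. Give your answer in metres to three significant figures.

γ = ρg = 1558 × 9.81 / 1000 = 15.28398 kN/m³.
Let θ = 56° be the plate's angle to the horizontal; measure y along the incline from where the plane meets the free surface. Vertical depth h = y·sinθ with sinθ = 0.829038.
The centroid lies 4r/(3π) = 0.263136 m above the diameter, so r − 4r/(3π) = 0.62 − 0.263136 = 0.356864 m below the topmost point, so y_c = 6.7 + 0.356864 = 7.05686 m and h_c = 7.05686 × 0.829038 = 5.85041 m.
A = πr²/2 = π × 0.62²/2 = 0.603814 m².
Resultant F = γ·h_c·A = 15.28398 × 5.85041 × 0.603814 = 53.9916 kN.
I_c = (π/8 − 8/(9π))·r⁴ = 0.109757 × 0.62⁴ = 0.0162181 m⁴.
Centre of pressure: y_p = y_c + I_c/(y_c·A) = 7.05686 + 0.0162181/(7.05686 × 0.603814) = 7.05686 + 0.00380614 = 7.06067 m along the plane.

y_p = 7.06 m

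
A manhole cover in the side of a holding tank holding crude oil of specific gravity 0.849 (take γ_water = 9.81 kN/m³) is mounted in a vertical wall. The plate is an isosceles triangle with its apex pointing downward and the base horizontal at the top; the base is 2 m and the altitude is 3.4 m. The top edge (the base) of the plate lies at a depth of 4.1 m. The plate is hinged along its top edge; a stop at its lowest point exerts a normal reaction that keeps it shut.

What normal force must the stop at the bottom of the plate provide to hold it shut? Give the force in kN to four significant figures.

P ≈ 54.75 kN

γ = 0.849 × 9.81 = 8.32869 kN/m³.
With the apex down, the centroid sits h/3 = 3.4/3 = 1.13333 m below the base (the top edge), so the centroid depth is h_c = 4.1 + 1.13333 = 5.23333 m.
A = ½ × 2 × 3.4 = 3.4 m².
Resultant F = γ·h_c·A = 8.32869 × 5.23333 × 3.4 = 148.195 kN.
I_c = b·h³/36 = 2 × 3.4³/36 = 2.18356 m⁴.
Centre of pressure: y_p = y_c + I_c/(y_c·A) = 5.23333 + 2.18356/(5.23333 × 3.4) = 5.23333 + 0.122718 = 5.35605 m along the plane.
The resultant acts 1.13333 + 0.122718 = 1.25605 m (along the plate) below the hinge at the top edge, so the moment about the hinge is M = F × 1.25605 = 148.195 × 1.25605 = 186.14 kN·m.
A normal force at the bottom, 3.4 m from the hinge, must supply this moment: P = 186.14/3.4 = 54.7471 kN.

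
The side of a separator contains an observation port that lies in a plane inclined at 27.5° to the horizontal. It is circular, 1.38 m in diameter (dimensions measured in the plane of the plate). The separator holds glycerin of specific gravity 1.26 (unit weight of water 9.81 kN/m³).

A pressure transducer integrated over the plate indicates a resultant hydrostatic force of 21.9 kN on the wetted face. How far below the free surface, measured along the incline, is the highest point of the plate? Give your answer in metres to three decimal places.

y_top ≈ 1.875 m

γ = 1.26 × 9.81 = 12.3606 kN/m³.
A = π(0.69)² = 1.49571 m².
From F = γ·h_c·A, the centroid depth is h_c = 21.9/(12.3606 × 1.49571) = 1.18456 m.
Let θ = 27.5° be the plate's angle to the horizontal; measure y along the incline from where the plane meets the free surface. Vertical depth h = y·sinθ with sinθ = 0.461749.
Along the incline, y_c = h_c/sinθ = 1.18456/0.461749 = 2.56538 m.
The centroid is at the centre, 0.69 m below the top of the plate, so the highest point sits at y_top = 2.56538 − 0.69 = 1.87538 m along the incline.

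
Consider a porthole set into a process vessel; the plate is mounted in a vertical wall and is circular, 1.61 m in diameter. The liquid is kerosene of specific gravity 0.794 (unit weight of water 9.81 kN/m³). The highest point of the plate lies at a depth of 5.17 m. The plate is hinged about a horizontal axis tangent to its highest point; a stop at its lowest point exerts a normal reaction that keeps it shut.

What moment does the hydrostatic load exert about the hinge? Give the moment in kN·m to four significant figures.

γ = 0.794 × 9.81 = 7.78914 kN/m³.
The centroid is at the centre, 0.805 m below the top of the plate, so the centroid depth is h_c = 5.17 + 0.805 = 5.975 m.
A = π(0.805)² = 2.03583 m².
Resultant F = γ·h_c·A = 7.78914 × 5.975 × 2.03583 = 94.7478 kN.
I_c = πr⁴/4 = π × 0.805⁴/4 = 0.329817 m⁴.
Centre of pressure: y_p = y_c + I_c/(y_c·A) = 5.975 + 0.329817/(5.975 × 2.03583) = 5.975 + 0.027114 = 6.00211 m along the plane.
The resultant acts 0.805 + 0.027114 = 0.832114 m (along the plate) below the hinge at the top edge, so the moment about the hinge is M = F × 0.832114 = 94.7478 × 0.832114 = 78.841 kN·m.

M ≈ 78.84 kN·m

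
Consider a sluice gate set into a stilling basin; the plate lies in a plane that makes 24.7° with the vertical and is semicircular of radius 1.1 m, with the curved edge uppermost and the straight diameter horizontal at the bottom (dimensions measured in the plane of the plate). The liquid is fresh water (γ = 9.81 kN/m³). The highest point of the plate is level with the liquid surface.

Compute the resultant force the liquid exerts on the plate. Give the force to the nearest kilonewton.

γ = 9.81 kN/m³.
The plate makes 24.7° with the vertical, i.e. θ = 90° − 24.7° = 65.3° to the horizontal. Measuring y along the incline from the free-surface line, vertical depth h = y·sinθ with sinθ = 0.908508.
The centroid lies 4r/(3π) = 0.466854 m above the diameter, so r − 4r/(3π) = 1.1 − 0.466854 = 0.633146 m below the topmost point, so y_c = 0.633146 m and h_c = 0.633146 × 0.908508 = 0.575218 m.
A = πr²/2 = π × 1.1²/2 = 1.90066 m².
Resultant F = γ·h_c·A = 9.81 × 0.575218 × 1.90066 = 10.7252 kN.

F ≈ 11 kN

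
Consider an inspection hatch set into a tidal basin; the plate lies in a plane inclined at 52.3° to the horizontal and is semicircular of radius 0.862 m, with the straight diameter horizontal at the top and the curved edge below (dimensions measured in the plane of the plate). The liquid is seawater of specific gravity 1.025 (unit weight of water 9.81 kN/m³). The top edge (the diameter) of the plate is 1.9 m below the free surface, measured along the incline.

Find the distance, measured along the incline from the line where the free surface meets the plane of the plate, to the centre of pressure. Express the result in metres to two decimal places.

y_p = 2.29 m

γ = 1.025 × 9.81 = 10.05525 kN/m³.
Let θ = 52.3° be the plate's angle to the horizontal; measure y along the incline from where the plane meets the free surface. Vertical depth h = y·sinθ with sinθ = 0.791224.
The centroid of a semicircle lies 4r/(3π) = 0.365844 m from the diameter, here below the top edge, so y_c = 1.9 + 0.365844 = 2.26584 m and h_c = 2.26584 × 0.791224 = 1.79279 m.
A = πr²/2 = π × 0.862²/2 = 1.16717 m².
Resultant F = γ·h_c·A = 10.05525 × 1.79279 × 1.16717 = 21.0405 kN.
I_c = (π/8 − 8/(9π))·r⁴ = 0.109757 × 0.862⁴ = 0.0605984 m⁴.
Centre of pressure: y_p = y_c + I_c/(y_c·A) = 2.26584 + 0.0605984/(2.26584 × 1.16717) = 2.26584 + 0.0229138 = 2.28875 m along the plane.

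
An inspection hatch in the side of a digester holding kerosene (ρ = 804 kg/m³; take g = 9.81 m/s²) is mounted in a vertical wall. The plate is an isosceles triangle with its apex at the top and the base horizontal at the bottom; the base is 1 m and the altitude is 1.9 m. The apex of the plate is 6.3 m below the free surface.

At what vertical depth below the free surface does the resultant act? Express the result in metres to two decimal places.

γ = ρg = 804 × 9.81 / 1000 = 7.88724 kN/m³.
With the apex up, the centroid sits 2h/3 = 2 × 1.9/3 = 1.26667 m below the apex, so the centroid depth is h_c = 6.3 + 1.26667 = 7.56667 m.
A = ½ × 1 × 1.9 = 0.95 m².
Resultant F = γ·h_c·A = 7.88724 × 7.56667 × 0.95 = 56.6961 kN.
I_c = b·h³/36 = 1 × 1.9³/36 = 0.190528 m⁴.
Centre of pressure: y_p = y_c + I_c/(y_c·A) = 7.56667 + 0.190528/(7.56667 × 0.95) = 7.56667 + 0.0265052 = 7.59318 m along the plane.

h_p = 7.59 m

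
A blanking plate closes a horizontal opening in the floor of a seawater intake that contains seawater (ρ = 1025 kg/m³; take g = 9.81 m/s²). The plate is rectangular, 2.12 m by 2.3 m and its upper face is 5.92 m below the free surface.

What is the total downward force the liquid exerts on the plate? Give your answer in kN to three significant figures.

F ≈ 290 kN

γ = ρg = 1025 × 9.81 / 1000 = 10.05525 kN/m³.
The plate is horizontal, so pressure is uniform at p = γ·h = 10.05525 × 5.92 = 59.5271 kN/m².
A = 2.12 × 2.3 = 4.876 m².
F = p·A = 59.5271 × 4.876 = 290.254 kN.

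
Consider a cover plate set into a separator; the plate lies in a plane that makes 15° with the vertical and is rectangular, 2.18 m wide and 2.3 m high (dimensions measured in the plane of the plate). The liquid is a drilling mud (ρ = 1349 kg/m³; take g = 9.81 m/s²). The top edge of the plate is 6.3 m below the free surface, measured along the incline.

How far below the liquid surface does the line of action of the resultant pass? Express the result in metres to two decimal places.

h_p = 7.25 m

γ = ρg = 1349 × 9.81 / 1000 = 13.23369 kN/m³.
The plate makes 15° with the vertical, i.e. θ = 90° − 15° = 75° to the horizontal. Measuring y along the incline from the free-surface line, vertical depth h = y·sinθ with sinθ = 0.965926.
The centroid lies 2.3/2 = 1.15 m below the top edge, so y_c = 6.3 + 1.15 = 7.45 m and h_c = 7.45 × 0.965926 = 7.19615 m.
A = 2.18 × 2.3 = 5.014 m².
Resultant F = γ·h_c·A = 13.23369 × 7.19615 × 5.014 = 477.491 kN.
I_c = b·h³/12 = 2.18 × 2.3³/12 = 2.21034 m⁴.
Centre of pressure: y_p = y_c + I_c/(y_c·A) = 7.45 + 2.21034/(7.45 × 5.014) = 7.45 + 0.0591723 = 7.50917 m along the plane.
Vertically, h_p = y_p·sinθ = 7.50917 × 0.965926 = 7.2533 m.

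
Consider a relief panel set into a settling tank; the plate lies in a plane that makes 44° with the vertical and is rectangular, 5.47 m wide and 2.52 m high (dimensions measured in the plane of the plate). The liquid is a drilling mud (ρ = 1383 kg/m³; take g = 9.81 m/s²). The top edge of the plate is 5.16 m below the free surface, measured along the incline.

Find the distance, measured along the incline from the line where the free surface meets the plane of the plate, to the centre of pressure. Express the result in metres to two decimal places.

y_p = 6.50 m

γ = ρg = 1383 × 9.81 / 1000 = 13.56723 kN/m³.
The plate makes 44° with the vertical, i.e. θ = 90° − 44° = 46° to the horizontal. Measuring y along the incline from the free-surface line, vertical depth h = y·sinθ with sinθ = 0.719340.
The centroid lies 2.52/2 = 1.26 m below the top edge, so y_c = 5.16 + 1.26 = 6.42 m and h_c = 6.42 × 0.719340 = 4.61816 m.
A = 5.47 × 2.52 = 13.7844 m².
Resultant F = γ·h_c·A = 13.56723 × 4.61816 × 13.7844 = 863.67 kN.
I_c = b·h³/12 = 5.47 × 2.52³/12 = 7.2947 m⁴.
Centre of pressure: y_p = y_c + I_c/(y_c·A) = 6.42 + 7.2947/(6.42 × 13.7844) = 6.42 + 0.0824299 = 6.50243 m along the plane.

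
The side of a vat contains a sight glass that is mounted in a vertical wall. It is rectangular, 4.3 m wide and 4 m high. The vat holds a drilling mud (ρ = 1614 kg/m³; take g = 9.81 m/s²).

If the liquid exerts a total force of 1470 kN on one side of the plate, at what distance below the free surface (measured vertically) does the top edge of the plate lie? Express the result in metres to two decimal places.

d_top ≈ 3.40 m

γ = ρg = 1614 × 9.81 / 1000 = 15.83334 kN/m³.
A = 4.3 × 4 = 17.2 m².
From F = γ·h_c·A, the centroid depth is h_c = 1470/(15.83334 × 17.2) = 5.39779 m.
The centroid lies 4/2 = 2 m below the top edge, so the top edge sits at h_top = 5.39779 − 2 = 3.39779 m below the surface.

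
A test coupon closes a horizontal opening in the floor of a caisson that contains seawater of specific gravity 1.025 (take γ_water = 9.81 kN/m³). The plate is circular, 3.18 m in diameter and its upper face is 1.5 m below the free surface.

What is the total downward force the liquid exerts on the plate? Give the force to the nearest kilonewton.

F ≈ 120 kN

γ = 1.025 × 9.81 = 10.05525 kN/m³.
The plate is horizontal, so pressure is uniform at p = γ·h = 10.05525 × 1.5 = 15.0829 kN/m².
A = π(1.59)² = 7.94226 m².
F = p·A = 15.0829 × 7.94226 = 119.792 kN.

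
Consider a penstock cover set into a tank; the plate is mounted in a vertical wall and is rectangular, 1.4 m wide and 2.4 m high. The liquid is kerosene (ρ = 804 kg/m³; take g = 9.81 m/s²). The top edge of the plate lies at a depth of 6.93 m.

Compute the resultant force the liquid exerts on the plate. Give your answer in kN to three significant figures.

F ≈ 215 kN

γ = ρg = 804 × 9.81 / 1000 = 7.88724 kN/m³.
The centroid lies 2.4/2 = 1.2 m below the top edge, so the centroid depth is h_c = 6.93 + 1.2 = 8.13 m.
A = 1.4 × 2.4 = 3.36 m².
Resultant F = γ·h_c·A = 7.88724 × 8.13 × 3.36 = 215.454 kN.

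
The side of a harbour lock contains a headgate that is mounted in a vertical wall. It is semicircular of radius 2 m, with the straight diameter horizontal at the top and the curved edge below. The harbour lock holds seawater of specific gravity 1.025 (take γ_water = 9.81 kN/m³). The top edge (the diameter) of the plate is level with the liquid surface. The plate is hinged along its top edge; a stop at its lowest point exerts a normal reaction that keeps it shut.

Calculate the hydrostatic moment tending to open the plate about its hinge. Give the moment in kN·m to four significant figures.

γ = 1.025 × 9.81 = 10.05525 kN/m³.
The centroid of a semicircle lies 4r/(3π) = 0.848826 m from the diameter, here below the top edge, so the centroid depth is h_c = 0.848826 m.
A = πr²/2 = π × 2²/2 = 6.28319 m².
Resultant F = γ·h_c·A = 10.05525 × 0.848826 × 6.28319 = 53.628 kN.
I_c = (π/8 − 8/(9π))·r⁴ = 0.109757 × 2⁴ = 1.75611 m⁴.
Centre of pressure: y_p = y_c + I_c/(y_c·A) = 0.848826 + 1.75611/(0.848826 × 6.28319) = 0.848826 + 0.329271 = 1.1781 m along the plane.
The resultant acts 0.848826 + 0.329271 = 1.1781 m (along the plate) below the hinge at the top edge, so the moment about the hinge is M = F × 1.1781 = 53.628 × 1.1781 = 63.1791 kN·m.

M ≈ 63.18 kN·m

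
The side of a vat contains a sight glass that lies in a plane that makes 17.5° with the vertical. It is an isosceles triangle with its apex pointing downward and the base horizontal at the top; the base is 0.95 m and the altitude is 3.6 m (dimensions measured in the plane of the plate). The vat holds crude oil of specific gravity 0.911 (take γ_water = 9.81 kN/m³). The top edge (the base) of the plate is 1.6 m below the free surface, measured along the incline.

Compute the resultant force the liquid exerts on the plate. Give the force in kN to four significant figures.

γ = 0.911 × 9.81 = 8.93691 kN/m³.
The plate makes 17.5° with the vertical, i.e. θ = 90° − 17.5° = 72.5° to the horizontal. Measuring y along the incline from the free-surface line, vertical depth h = y·sinθ with sinθ = 0.953717.
With the apex down, the centroid sits h/3 = 3.6/3 = 1.2 m below the base (the top edge), so y_c = 1.6 + 1.2 = 2.8 m and h_c = 2.8 × 0.953717 = 2.67041 m.
A = ½ × 0.95 × 3.6 = 1.71 m².
Resultant F = γ·h_c·A = 8.93691 × 2.67041 × 1.71 = 40.8095 kN.

F ≈ 40.81 kN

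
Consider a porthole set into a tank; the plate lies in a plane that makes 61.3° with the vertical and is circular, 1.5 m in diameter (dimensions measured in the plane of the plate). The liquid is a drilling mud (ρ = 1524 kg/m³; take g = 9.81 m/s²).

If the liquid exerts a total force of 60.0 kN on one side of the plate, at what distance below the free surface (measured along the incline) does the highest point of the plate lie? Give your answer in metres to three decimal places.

γ = ρg = 1524 × 9.81 / 1000 = 14.95044 kN/m³.
A = π(0.75)² = 1.76715 m².
From F = γ·h_c·A, the centroid depth is h_c = 60.0/(14.95044 × 1.76715) = 2.27104 m.
The plate makes 61.3° with the vertical, i.e. θ = 90° − 61.3° = 28.7° to the horizontal. Measuring y along the incline from the free-surface line, vertical depth h = y·sinθ with sinθ = 0.480223.
Along the incline, y_c = h_c/sinθ = 2.27104/0.480223 = 4.72914 m.
The centroid is at the centre, 0.75 m below the top of the plate, so the highest point sits at y_top = 4.72914 − 0.75 = 3.97914 m along the incline.

y_top ≈ 3.979 m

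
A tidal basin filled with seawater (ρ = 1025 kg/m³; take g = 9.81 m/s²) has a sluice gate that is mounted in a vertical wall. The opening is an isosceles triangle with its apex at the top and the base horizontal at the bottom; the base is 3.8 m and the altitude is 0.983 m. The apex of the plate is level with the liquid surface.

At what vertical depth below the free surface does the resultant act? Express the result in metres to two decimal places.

h_p = 0.74 m

γ = ρg = 1025 × 9.81 / 1000 = 10.05525 kN/m³.
With the apex up, the centroid sits 2h/3 = 2 × 0.983/3 = 0.655333 m below the apex, so the centroid depth is h_c = 0.655333 m.
A = ½ × 3.8 × 0.983 = 1.8677 m².
Resultant F = γ·h_c·A = 10.05525 × 0.655333 × 1.8677 = 12.3073 kN.
I_c = b·h³/36 = 3.8 × 0.983³/36 = 0.100263 m⁴.
Centre of pressure: y_p = y_c + I_c/(y_c·A) = 0.655333 + 0.100263/(0.655333 × 1.8677) = 0.655333 + 0.0819165 = 0.73725 m along the plane.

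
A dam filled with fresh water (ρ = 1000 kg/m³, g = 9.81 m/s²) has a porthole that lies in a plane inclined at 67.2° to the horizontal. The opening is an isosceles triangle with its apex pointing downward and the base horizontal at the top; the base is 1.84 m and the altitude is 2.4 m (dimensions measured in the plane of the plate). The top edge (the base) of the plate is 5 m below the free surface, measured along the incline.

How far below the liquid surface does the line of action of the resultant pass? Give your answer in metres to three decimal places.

h_p = 5.398 m

γ = ρg = 1000 × 9.81 = 9810 N/m³ = 9.81 kN/m³.
Let θ = 67.2° be the plate's angle to the horizontal; measure y along the incline from where the plane meets the free surface. Vertical depth h = y·sinθ with sinθ = 0.921863.
With the apex down, the centroid sits h/3 = 2.4/3 = 0.8 m below the base (the top edge), so y_c = 5 + 0.8 = 5.8 m and h_c = 5.8 × 0.921863 = 5.34681 m.
A = ½ × 1.84 × 2.4 = 2.208 m².
Resultant F = γ·h_c·A = 9.81 × 5.34681 × 2.208 = 115.814 kN.
I_c = b·h³/36 = 1.84 × 2.4³/36 = 0.70656 m⁴.
Centre of pressure: y_p = y_c + I_c/(y_c·A) = 5.8 + 0.70656/(5.8 × 2.208) = 5.8 + 0.0551724 = 5.85517 m along the plane.
Vertically, h_p = y_p·sinθ = 5.85517 × 0.921863 = 5.39766 m.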